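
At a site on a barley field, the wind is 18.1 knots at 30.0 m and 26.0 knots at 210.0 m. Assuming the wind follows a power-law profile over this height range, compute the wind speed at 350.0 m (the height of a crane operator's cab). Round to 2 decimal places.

First find α: α = ln(V₂/V₁)/ln(z₂/z₁) = ln(26.0/18.1)/ln(210.0/30.0) = 0.36218/1.94591 = 0.1861
Extrapolate from 210.0 m to 350.0 m: V₃ = 26.0 × (350.0/210.0)^0.1861 = 26.0 × 1.0997 = 28.5934 knots

28.59 knots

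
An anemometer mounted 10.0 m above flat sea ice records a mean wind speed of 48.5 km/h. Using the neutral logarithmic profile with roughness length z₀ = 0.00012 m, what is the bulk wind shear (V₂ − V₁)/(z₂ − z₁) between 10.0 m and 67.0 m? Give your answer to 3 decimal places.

0.143 km/h/m

Log law: V₂ = V₁ · ln(z₂/z₀)/ln(z₁/z₀) = 48.5 × 13.2327/11.3306 = 56.6419 km/h
ΔV/Δz = (56.6419 − 48.5)/(67.0 − 10.0) = 8.1419/57.0000 = 0.14284 km/h/m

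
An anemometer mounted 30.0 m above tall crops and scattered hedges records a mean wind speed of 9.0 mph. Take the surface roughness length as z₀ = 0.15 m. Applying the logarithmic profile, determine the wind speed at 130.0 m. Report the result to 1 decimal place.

Log law: V(z) ∝ ln(z/z₀), so V₂/V₁ = ln(z₂/z₀) / ln(z₁/z₀).
ln(130.0/0.15) = 6.7647, ln(30.0/0.15) = 5.2983
V₂ = 9.0 × 6.7647/5.2983 = 9.0 × 1.2768 = 11.4908 mph

11.5 mph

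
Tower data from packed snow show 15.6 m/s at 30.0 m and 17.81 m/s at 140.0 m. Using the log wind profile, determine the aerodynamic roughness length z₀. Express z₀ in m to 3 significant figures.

z₀ ≈ 0.000568 m

Log law: V(z) ∝ ln(z/z₀). With r = V₁/V₂ = 15.6/17.81 = 0.87591,
r · ln(z₂/z₀) = ln(z₁/z₀) ⇒ ln z₀ = (ln z₁ − r·ln z₂)/(1 − r)
ln z₀ = (3.40120 − 0.87591×4.94164) / 0.12409 = -7.4725
z₀ = exp(-7.4725) = 0.0005685 m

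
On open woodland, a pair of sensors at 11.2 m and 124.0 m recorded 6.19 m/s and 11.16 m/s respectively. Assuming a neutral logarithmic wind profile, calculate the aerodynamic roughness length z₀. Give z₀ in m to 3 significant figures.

z₀ ≈ 0.561 m

Log law: V(z) ∝ ln(z/z₀). With r = V₁/V₂ = 6.19/11.16 = 0.55466,
r · ln(z₂/z₀) = ln(z₁/z₀) ⇒ ln z₀ = (ln z₁ − r·ln z₂)/(1 − r)
ln z₀ = (2.41591 − 0.55466×4.82028) / 0.44534 = -0.5787
z₀ = exp(-0.5787) = 0.5606 m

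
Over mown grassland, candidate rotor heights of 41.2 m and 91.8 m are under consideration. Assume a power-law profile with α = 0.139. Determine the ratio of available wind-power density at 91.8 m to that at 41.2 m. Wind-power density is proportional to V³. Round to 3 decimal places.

1.397

Speed ratio: V_B/V_A = (z_B/z_A)^α = (91.8/41.2)^0.139 = (2.2282)^0.139 = 1.11780
Power-density ratio: P_B/P_A = (V_B/V_A)³ = (1.11780)³ = 1.39667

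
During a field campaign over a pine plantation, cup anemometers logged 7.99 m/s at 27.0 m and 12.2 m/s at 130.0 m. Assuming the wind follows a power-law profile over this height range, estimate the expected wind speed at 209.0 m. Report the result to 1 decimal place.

13.9 m/s

First find α: α = ln(V₂/V₁)/ln(z₂/z₁) = ln(12.2/7.99)/ln(130.0/27.0) = 0.42325/1.57170 = 0.2693
Extrapolate from 130.0 m to 209.0 m: V₃ = 12.2 × (209.0/130.0)^0.2693 = 12.2 × 1.1364 = 13.8640 m/s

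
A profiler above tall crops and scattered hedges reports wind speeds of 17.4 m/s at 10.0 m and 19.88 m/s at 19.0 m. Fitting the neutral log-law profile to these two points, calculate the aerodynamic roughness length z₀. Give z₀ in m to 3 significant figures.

Log law: V(z) ∝ ln(z/z₀). With r = V₁/V₂ = 17.4/19.88 = 0.87525,
r · ln(z₂/z₀) = ln(z₁/z₀) ⇒ ln z₀ = (ln z₁ − r·ln z₂)/(1 − r)
ln z₀ = (2.30259 − 0.87525×2.94444) / 0.12475 = -2.2007
z₀ = exp(-2.2007) = 0.1107 m

z₀ ≈ 0.111 m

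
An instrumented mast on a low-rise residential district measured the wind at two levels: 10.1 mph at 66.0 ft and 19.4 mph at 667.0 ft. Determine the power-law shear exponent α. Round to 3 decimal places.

α ≈ 0.282

Power law: V₂/V₁ = (z₂/z₁)^α ⇒ α = ln(V₂/V₁) / ln(z₂/z₁)
α = ln(19.4/10.1) / ln(667.0/66.0) = ln(1.9208) / ln(10.1061)
  = 0.65274 / 2.31314 = 0.28219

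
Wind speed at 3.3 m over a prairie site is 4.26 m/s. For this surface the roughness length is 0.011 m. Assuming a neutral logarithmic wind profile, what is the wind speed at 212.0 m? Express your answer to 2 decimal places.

7.37 m/s

Log law: V(z) ∝ ln(z/z₀), so V₂/V₁ = ln(z₂/z₀) / ln(z₁/z₀).
ln(212.0/0.011) = 9.8664, ln(3.3/0.011) = 5.7038
V₂ = 4.26 × 9.8664/5.7038 = 4.26 × 1.7298 = 7.3690 m/s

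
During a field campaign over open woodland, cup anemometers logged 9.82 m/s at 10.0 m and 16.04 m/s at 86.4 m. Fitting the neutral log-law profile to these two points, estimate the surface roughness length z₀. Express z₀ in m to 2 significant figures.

z₀ ≈ 0.33 m

Log law: V(z) ∝ ln(z/z₀). With r = V₁/V₂ = 9.82/16.04 = 0.61222,
r · ln(z₂/z₀) = ln(z₁/z₀) ⇒ ln z₀ = (ln z₁ − r·ln z₂)/(1 − r)
ln z₀ = (2.30259 − 0.61222×4.45899) / 0.38778 = -1.1019
z₀ = exp(-1.1019) = 0.3322 m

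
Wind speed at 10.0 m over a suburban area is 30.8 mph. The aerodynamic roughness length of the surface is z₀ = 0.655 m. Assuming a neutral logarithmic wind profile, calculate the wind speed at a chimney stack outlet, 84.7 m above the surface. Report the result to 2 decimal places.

54.94 mph

Log law: V(z) ∝ ln(z/z₀), so V₂/V₁ = ln(z₂/z₀) / ln(z₁/z₀).
ln(84.7/0.655) = 4.8622, ln(10.0/0.655) = 2.7257
V₂ = 30.8 × 4.8622/2.7257 = 30.8 × 1.7838 = 54.9424 mph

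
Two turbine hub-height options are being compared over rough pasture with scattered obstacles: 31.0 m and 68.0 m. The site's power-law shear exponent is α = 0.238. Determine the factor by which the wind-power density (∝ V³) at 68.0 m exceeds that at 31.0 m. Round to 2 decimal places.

Speed ratio: V_B/V_A = (z_B/z_A)^α = (68.0/31.0)^0.238 = (2.1935)^0.238 = 1.20557
Power-density ratio: P_B/P_A = (V_B/V_A)³ = (1.20557)³ = 1.75218

1.75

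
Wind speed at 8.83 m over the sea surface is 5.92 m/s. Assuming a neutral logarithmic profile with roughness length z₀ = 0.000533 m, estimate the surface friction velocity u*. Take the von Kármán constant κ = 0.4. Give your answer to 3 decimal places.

Log law: V(z) = (u*/κ) · ln(z/z₀) ⇒ u* = κ · V / ln(z/z₀)
u* = 0.4 × 5.92 / ln(8.83/0.000533) = 0.4 × 5.92 / 9.7151
   = 2.3680 / 9.7151 = 0.2437 m/s

u* ≈ 0.244 m/s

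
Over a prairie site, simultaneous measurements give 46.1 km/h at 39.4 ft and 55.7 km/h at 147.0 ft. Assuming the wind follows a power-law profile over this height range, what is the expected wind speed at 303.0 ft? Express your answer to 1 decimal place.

61.8 km/h

First find α: α = ln(V₂/V₁)/ln(z₂/z₁) = ln(55.7/46.1)/ln(147.0/39.4) = 0.18917/1.31667 = 0.1437
Extrapolate from 147.0 ft to 303.0 ft: V₃ = 55.7 × (303.0/147.0)^0.1437 = 55.7 × 1.1095 = 61.7996 km/h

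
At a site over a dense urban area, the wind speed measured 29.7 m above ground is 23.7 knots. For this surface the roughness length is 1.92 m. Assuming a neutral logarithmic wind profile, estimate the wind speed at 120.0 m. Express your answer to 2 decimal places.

35.78 knots

Log law: V(z) ∝ ln(z/z₀), so V₂/V₁ = ln(z₂/z₀) / ln(z₁/z₀).
ln(120.0/1.92) = 4.1352, ln(29.7/1.92) = 2.7388
V₂ = 23.7 × 4.1352/2.7388 = 23.7 × 1.5098 = 35.7831 knots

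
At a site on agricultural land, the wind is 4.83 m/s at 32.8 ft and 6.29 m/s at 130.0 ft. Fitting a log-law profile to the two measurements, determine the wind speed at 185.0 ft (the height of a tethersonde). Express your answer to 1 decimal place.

6.7 m/s

Log law: V ∝ ln(z/z₀). From the pair, with r = V₁/V₂ = 0.76789,
ln z₀ = (ln z₁ − r·ln z₂)/(1 − r) = (3.4904 − 0.76789×4.8675)/0.23211 = -1.0653 → z₀ = 0.3446 ft
V₃ = V₁ · ln(z₃/z₀)/ln(z₁/z₀) = 4.83 × 6.2857/4.5558 = 6.6641 m/s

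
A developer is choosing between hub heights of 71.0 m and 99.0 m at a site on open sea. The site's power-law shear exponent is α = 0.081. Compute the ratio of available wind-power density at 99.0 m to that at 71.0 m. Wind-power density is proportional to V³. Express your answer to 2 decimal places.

1.08

Speed ratio: V_B/V_A = (z_B/z_A)^α = (99.0/71.0)^0.081 = (1.3944)^0.081 = 1.02729
Power-density ratio: P_B/P_A = (V_B/V_A)³ = (1.02729)³ = 1.08414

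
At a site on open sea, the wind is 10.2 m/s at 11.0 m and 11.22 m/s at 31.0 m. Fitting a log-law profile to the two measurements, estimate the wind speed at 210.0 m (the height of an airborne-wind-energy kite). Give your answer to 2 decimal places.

13.10 m/s

Log law: V ∝ ln(z/z₀). From the pair, with r = V₁/V₂ = 0.90909,
ln z₀ = (ln z₁ − r·ln z₂)/(1 − r) = (2.3979 − 0.90909×3.4340)/0.09091 = -7.9630 → z₀ = 0.0003481 m
V₃ = V₁ · ln(z₃/z₀)/ln(z₁/z₀) = 10.2 × 13.3101/10.3609 = 13.1034 m/s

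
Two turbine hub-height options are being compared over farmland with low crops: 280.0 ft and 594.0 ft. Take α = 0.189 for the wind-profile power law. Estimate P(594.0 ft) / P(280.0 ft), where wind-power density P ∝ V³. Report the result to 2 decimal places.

Speed ratio: V_B/V_A = (z_B/z_A)^α = (594.0/280.0)^0.189 = (2.1214)^0.189 = 1.15274
Power-density ratio: P_B/P_A = (V_B/V_A)³ = (1.15274)³ = 1.53179

1.53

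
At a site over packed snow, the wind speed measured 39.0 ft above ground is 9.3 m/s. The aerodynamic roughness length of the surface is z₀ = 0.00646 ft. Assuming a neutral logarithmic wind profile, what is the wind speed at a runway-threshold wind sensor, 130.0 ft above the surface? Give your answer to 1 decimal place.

10.6 m/s

Log law: V(z) ∝ ln(z/z₀), so V₂/V₁ = ln(z₂/z₀) / ln(z₁/z₀).
ln(130.0/0.00646) = 9.9097, ln(39.0/0.00646) = 8.7057
V₂ = 9.3 × 9.9097/8.7057 = 9.3 × 1.1383 = 10.5862 m/s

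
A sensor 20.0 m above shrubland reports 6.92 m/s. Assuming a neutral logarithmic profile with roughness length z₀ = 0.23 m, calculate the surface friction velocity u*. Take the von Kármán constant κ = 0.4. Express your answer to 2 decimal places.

u* ≈ 0.62 m/s

Log law: V(z) = (u*/κ) · ln(z/z₀) ⇒ u* = κ · V / ln(z/z₀)
u* = 0.4 × 6.92 / ln(20.0/0.23) = 0.4 × 6.92 / 4.4654
   = 2.7680 / 4.4654 = 0.6199 m/s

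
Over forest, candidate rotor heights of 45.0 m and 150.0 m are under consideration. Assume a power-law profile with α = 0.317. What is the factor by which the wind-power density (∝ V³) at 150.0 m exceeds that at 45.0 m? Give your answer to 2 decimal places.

3.14

Speed ratio: V_B/V_A = (z_B/z_A)^α = (150.0/45.0)^0.317 = (3.3333)^0.317 = 1.46471
Power-density ratio: P_B/P_A = (V_B/V_A)³ = (1.46471)³ = 3.14237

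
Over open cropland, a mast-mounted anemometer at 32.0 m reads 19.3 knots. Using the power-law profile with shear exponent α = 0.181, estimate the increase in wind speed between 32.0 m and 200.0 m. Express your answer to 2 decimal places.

Power law: V₂ = V₁ · (z₂/z₁)^α = 19.3 × (6.2500)^0.181 = 26.8913 knots
ΔV = 26.8913 − 19.3 = 7.5913 knots

7.59 knots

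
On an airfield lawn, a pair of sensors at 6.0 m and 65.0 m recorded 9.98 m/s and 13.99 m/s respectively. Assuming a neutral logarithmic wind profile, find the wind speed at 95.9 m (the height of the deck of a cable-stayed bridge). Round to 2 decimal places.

Log law: V ∝ ln(z/z₀). From the pair, with r = V₁/V₂ = 0.71337,
ln z₀ = (ln z₁ − r·ln z₂)/(1 − r) = (1.7918 − 0.71337×4.1744)/0.28663 = -4.1381 → z₀ = 0.01595 m
V₃ = V₁ · ln(z₃/z₀)/ln(z₁/z₀) = 9.98 × 8.7014/5.9298 = 14.6446 m/s

14.64 m/s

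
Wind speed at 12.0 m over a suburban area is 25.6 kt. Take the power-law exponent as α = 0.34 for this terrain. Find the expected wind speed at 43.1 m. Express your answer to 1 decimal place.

39.5 kt

Power-law profile: V₂ = V₁ · (z₂/z₁)^α
V₂ = 25.6 × (43.1/12.0)^0.34 = 25.6 × (3.5917)^0.34
    = 25.6 × 1.5445 = 39.5404 kt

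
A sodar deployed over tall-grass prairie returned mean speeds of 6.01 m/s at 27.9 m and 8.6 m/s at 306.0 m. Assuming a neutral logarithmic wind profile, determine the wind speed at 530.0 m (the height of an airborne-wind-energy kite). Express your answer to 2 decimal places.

9.19 m/s

Log law: V ∝ ln(z/z₀). From the pair, with r = V₁/V₂ = 0.69884,
ln z₀ = (ln z₁ − r·ln z₂)/(1 − r) = (3.3286 − 0.69884×5.7236)/0.30116 = -2.2288 → z₀ = 0.1077 m
V₃ = V₁ · ln(z₃/z₀)/ln(z₁/z₀) = 6.01 × 8.5017/5.5574 = 9.1940 m/s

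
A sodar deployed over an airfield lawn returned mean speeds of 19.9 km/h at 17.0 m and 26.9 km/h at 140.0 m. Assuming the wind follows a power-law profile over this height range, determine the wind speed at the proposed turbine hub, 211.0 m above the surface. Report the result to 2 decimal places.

First find α: α = ln(V₂/V₁)/ln(z₂/z₁) = ln(26.9/19.9)/ln(140.0/17.0) = 0.30141/2.10843 = 0.1430
Extrapolate from 140.0 m to 211.0 m: V₃ = 26.9 × (211.0/140.0)^0.1430 = 26.9 × 1.0604 = 28.5246 km/h

28.52 km/h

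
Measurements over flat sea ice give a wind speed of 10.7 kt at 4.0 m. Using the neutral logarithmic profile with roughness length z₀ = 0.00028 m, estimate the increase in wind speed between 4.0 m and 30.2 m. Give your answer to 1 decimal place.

Log law: V₂ = V₁ · ln(z₂/z₀)/ln(z₁/z₀) = 10.7 × 11.5886/9.5670 = 12.9610 kt
ΔV = 12.9610 − 10.7 = 2.2610 kt

2.3 kt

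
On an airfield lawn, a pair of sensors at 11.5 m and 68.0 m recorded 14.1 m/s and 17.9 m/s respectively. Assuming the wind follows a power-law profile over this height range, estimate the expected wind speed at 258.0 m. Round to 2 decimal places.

First find α: α = ln(V₂/V₁)/ln(z₂/z₁) = ln(17.9/14.1)/ln(68.0/11.5) = 0.23863/1.77716 = 0.1343
Extrapolate from 68.0 m to 258.0 m: V₃ = 17.9 × (258.0/68.0)^0.1343 = 17.9 × 1.1961 = 21.4098 m/s

21.41 m/s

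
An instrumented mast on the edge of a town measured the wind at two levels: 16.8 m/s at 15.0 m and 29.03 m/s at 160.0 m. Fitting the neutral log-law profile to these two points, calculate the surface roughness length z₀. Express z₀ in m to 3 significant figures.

z₀ ≈ 0.581 m

Log law: V(z) ∝ ln(z/z₀). With r = V₁/V₂ = 16.8/29.03 = 0.57871,
r · ln(z₂/z₀) = ln(z₁/z₀) ⇒ ln z₀ = (ln z₁ − r·ln z₂)/(1 − r)
ln z₀ = (2.70805 − 0.57871×5.07517) / 0.42129 = -0.5436
z₀ = exp(-0.5436) = 0.5807 m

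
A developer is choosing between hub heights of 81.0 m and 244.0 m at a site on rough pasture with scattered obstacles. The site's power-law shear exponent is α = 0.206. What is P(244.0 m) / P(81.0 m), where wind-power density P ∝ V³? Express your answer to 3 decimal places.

1.977

Speed ratio: V_B/V_A = (z_B/z_A)^α = (244.0/81.0)^0.206 = (3.0123)^0.206 = 1.25503
Power-density ratio: P_B/P_A = (V_B/V_A)³ = (1.25503)³ = 1.97680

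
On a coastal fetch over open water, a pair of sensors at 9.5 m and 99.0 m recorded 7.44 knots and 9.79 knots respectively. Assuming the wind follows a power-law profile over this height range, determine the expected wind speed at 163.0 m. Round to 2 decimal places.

10.38 knots

First find α: α = ln(V₂/V₁)/ln(z₂/z₁) = ln(9.79/7.44)/ln(99.0/9.5) = 0.27449/2.34383 = 0.1171
Extrapolate from 99.0 m to 163.0 m: V₃ = 9.79 × (163.0/99.0)^0.1171 = 9.79 × 1.0601 = 10.3787 knots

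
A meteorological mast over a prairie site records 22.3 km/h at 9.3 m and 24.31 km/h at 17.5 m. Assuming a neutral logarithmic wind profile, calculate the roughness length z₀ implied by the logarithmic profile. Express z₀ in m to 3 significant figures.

Log law: V(z) ∝ ln(z/z₀). With r = V₁/V₂ = 22.3/24.31 = 0.91732,
r · ln(z₂/z₀) = ln(z₁/z₀) ⇒ ln z₀ = (ln z₁ − r·ln z₂)/(1 − r)
ln z₀ = (2.23001 − 0.91732×2.86220) / 0.08268 = -4.7838
z₀ = exp(-4.7838) = 0.008364 m

z₀ ≈ 0.00836 m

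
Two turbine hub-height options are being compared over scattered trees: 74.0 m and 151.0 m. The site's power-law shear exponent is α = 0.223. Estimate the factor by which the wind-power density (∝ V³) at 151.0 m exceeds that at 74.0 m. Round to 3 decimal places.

Speed ratio: V_B/V_A = (z_B/z_A)^α = (151.0/74.0)^0.223 = (2.0405)^0.223 = 1.17239
Power-density ratio: P_B/P_A = (V_B/V_A)³ = (1.17239)³ = 1.61146

1.611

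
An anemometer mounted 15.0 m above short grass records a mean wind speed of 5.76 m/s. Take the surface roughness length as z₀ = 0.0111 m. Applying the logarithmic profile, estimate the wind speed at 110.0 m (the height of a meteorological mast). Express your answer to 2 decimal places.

7.35 m/s

Log law: V(z) ∝ ln(z/z₀), so V₂/V₁ = ln(z₂/z₀) / ln(z₁/z₀).
ln(110.0/0.0111) = 9.2013, ln(15.0/0.0111) = 7.2089
V₂ = 5.76 × 9.2013/7.2089 = 5.76 × 1.2764 = 7.3520 m/s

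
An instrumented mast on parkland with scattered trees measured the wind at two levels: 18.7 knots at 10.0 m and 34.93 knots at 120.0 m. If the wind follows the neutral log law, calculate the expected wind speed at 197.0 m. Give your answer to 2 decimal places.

Log law: V ∝ ln(z/z₀). From the pair, with r = V₁/V₂ = 0.53536,
ln z₀ = (ln z₁ − r·ln z₂)/(1 − r) = (2.3026 − 0.53536×4.7875)/0.46464 = -0.5605 → z₀ = 0.5709 m
V₃ = V₁ · ln(z₃/z₀)/ln(z₁/z₀) = 18.7 × 5.8437/2.8631 = 38.1677 knots

38.17 knots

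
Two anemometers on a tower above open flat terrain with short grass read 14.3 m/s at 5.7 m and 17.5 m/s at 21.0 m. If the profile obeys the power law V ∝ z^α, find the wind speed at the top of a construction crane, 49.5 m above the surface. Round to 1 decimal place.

First find α: α = ln(V₂/V₁)/ln(z₂/z₁) = ln(17.5/14.3)/ln(21.0/5.7) = 0.20194/1.30406 = 0.1549
Extrapolate from 21.0 m to 49.5 m: V₃ = 17.5 × (49.5/21.0)^0.1549 = 17.5 × 1.1420 = 19.9850 m/s

20.0 m/s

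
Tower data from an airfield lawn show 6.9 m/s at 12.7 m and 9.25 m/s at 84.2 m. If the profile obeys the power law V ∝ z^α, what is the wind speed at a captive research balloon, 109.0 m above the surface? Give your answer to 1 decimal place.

9.6 m/s

First find α: α = ln(V₂/V₁)/ln(z₂/z₁) = ln(9.25/6.9)/ln(84.2/12.7) = 0.29310/1.89159 = 0.1549
Extrapolate from 84.2 m to 109.0 m: V₃ = 9.25 × (109.0/84.2)^0.1549 = 9.25 × 1.0408 = 9.6275 m/s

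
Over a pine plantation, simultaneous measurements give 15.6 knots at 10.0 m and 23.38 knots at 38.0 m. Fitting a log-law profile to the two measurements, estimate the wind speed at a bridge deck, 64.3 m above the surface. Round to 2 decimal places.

26.45 knots

Log law: V ∝ ln(z/z₀). From the pair, with r = V₁/V₂ = 0.66724,
ln z₀ = (ln z₁ − r·ln z₂)/(1 − r) = (2.3026 − 0.66724×3.6376)/0.33276 = -0.3743 → z₀ = 0.6878 m
V₃ = V₁ · ln(z₃/z₀)/ln(z₁/z₀) = 15.6 × 4.5378/2.6769 = 26.4452 knots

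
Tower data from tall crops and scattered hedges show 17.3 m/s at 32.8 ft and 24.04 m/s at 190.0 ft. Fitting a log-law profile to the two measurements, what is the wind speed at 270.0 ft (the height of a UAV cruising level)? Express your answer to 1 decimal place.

25.4 m/s

Log law: V ∝ ln(z/z₀). From the pair, with r = V₁/V₂ = 0.71963,
ln z₀ = (ln z₁ − r·ln z₂)/(1 − r) = (3.4904 − 0.71963×5.2470)/0.28037 = -1.0183 → z₀ = 0.3612 ft
V₃ = V₁ · ln(z₃/z₀)/ln(z₁/z₀) = 17.3 × 6.6168/4.5088 = 25.3883 m/s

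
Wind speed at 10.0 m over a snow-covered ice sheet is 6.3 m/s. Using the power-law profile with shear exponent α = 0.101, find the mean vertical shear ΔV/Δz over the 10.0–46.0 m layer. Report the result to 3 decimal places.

0.029 m/s/m

Power law: V₂ = V₁ · (z₂/z₁)^α = 6.3 × (4.6000)^0.101 = 7.3499 m/s
ΔV/Δz = (7.3499 − 6.3)/(46.0 − 10.0) = 1.0499/36.0000 = 0.02916 m/s/m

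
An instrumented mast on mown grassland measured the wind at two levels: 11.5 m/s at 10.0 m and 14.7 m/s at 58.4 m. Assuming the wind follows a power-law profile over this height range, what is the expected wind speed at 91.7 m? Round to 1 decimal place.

First find α: α = ln(V₂/V₁)/ln(z₂/z₁) = ln(14.7/11.5)/ln(58.4/10.0) = 0.24550/1.76473 = 0.1391
Extrapolate from 58.4 m to 91.7 m: V₃ = 14.7 × (91.7/58.4)^0.1391 = 14.7 × 1.0648 = 15.6523 m/s

15.7 m/s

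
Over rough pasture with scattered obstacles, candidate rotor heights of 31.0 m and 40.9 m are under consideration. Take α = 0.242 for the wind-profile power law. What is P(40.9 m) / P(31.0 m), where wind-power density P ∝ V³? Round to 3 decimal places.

Speed ratio: V_B/V_A = (z_B/z_A)^α = (40.9/31.0)^0.242 = (1.3194)^0.242 = 1.06937
Power-density ratio: P_B/P_A = (V_B/V_A)³ = (1.06937)³ = 1.22288

1.223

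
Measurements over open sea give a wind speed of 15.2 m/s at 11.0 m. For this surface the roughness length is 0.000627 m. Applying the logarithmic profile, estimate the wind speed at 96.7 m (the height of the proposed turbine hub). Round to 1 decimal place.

Log law: V(z) ∝ ln(z/z₀), so V₂/V₁ = ln(z₂/z₀) / ln(z₁/z₀).
ln(96.7/0.000627) = 11.9462, ln(11.0/0.000627) = 9.7725
V₂ = 15.2 × 11.9462/9.7725 = 15.2 × 1.2224 = 18.5810 m/s

18.6 m/s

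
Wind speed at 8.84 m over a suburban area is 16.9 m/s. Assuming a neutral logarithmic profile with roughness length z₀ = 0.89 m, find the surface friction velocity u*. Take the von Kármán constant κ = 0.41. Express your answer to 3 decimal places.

u* ≈ 3.018 m/s

Log law: V(z) = (u*/κ) · ln(z/z₀) ⇒ u* = κ · V / ln(z/z₀)
u* = 0.41 × 16.9 / ln(8.84/0.89) = 0.41 × 16.9 / 2.2958
   = 6.9290 / 2.2958 = 3.0181 m/s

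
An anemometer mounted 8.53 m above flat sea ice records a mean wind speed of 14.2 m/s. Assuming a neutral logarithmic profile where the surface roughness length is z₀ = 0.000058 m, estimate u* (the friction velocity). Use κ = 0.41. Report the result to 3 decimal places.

Log law: V(z) = (u*/κ) · ln(z/z₀) ⇒ u* = κ · V / ln(z/z₀)
u* = 0.41 × 14.2 / ln(8.53/0.000058) = 0.41 × 14.2 / 11.8987
   = 5.8220 / 11.8987 = 0.4893 m/s

u* ≈ 0.489 m/s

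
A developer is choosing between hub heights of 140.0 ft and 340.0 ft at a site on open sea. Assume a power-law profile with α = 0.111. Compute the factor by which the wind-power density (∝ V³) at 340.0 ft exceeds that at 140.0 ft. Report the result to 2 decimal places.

1.34

Speed ratio: V_B/V_A = (z_B/z_A)^α = (340.0/140.0)^0.111 = (2.4286)^0.111 = 1.10350
Power-density ratio: P_B/P_A = (V_B/V_A)³ = (1.10350)³ = 1.34376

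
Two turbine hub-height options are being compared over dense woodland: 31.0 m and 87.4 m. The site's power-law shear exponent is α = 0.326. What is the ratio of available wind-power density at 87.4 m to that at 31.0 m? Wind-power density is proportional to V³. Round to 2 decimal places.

2.76

Speed ratio: V_B/V_A = (z_B/z_A)^α = (87.4/31.0)^0.326 = (2.8194)^0.326 = 1.40200
Power-density ratio: P_B/P_A = (V_B/V_A)³ = (1.40200)³ = 2.75579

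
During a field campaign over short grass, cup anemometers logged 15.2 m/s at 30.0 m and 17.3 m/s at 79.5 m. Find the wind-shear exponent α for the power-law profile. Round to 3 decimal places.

α ≈ 0.133

Power law: V₂/V₁ = (z₂/z₁)^α ⇒ α = ln(V₂/V₁) / ln(z₂/z₁)
α = ln(17.3/15.2) / ln(79.5/30.0) = ln(1.1382) / ln(2.6500)
  = 0.12941 / 0.97456 = 0.13279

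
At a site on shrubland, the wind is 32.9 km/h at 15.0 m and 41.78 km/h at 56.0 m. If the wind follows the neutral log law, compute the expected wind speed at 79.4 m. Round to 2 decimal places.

44.13 km/h

Log law: V ∝ ln(z/z₀). From the pair, with r = V₁/V₂ = 0.78746,
ln z₀ = (ln z₁ − r·ln z₂)/(1 − r) = (2.7081 − 0.78746×4.0254)/0.21254 = -2.1725 → z₀ = 0.1139 m
V₃ = V₁ · ln(z₃/z₀)/ln(z₁/z₀) = 32.9 × 6.5470/4.8805 = 44.1336 km/h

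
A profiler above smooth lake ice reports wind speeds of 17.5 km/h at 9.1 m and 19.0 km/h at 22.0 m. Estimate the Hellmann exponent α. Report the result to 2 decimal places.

Power law: V₂/V₁ = (z₂/z₁)^α ⇒ α = ln(V₂/V₁) / ln(z₂/z₁)
α = ln(19.0/17.5) / ln(22.0/9.1) = ln(1.0857) / ln(2.4176)
  = 0.08224 / 0.88277 = 0.09316

α ≈ 0.09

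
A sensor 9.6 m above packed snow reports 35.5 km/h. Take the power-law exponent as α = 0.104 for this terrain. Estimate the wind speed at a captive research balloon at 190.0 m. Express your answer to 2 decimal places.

48.42 km/h

Power-law profile: V₂ = V₁ · (z₂/z₁)^α
V₂ = 35.5 × (190.0/9.6)^0.104 = 35.5 × (19.7917)^0.104
    = 35.5 × 1.3641 = 48.4242 km/h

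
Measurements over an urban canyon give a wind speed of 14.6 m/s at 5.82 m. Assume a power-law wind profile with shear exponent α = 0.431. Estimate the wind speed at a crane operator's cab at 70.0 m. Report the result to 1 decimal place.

Power-law profile: V₂ = V₁ · (z₂/z₁)^α
V₂ = 14.6 × (70.0/5.82)^0.431 = 14.6 × (12.0275)^0.431
    = 14.6 × 2.9212 = 42.6489 m/s

42.6 m/s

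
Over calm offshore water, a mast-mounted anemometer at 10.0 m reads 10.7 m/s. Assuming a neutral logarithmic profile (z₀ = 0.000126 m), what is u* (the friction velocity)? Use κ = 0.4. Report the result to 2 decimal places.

u* ≈ 0.38 m/s

Log law: V(z) = (u*/κ) · ln(z/z₀) ⇒ u* = κ · V / ln(z/z₀)
u* = 0.4 × 10.7 / ln(10.0/0.000126) = 0.4 × 10.7 / 11.2818
   = 4.2800 / 11.2818 = 0.3794 m/s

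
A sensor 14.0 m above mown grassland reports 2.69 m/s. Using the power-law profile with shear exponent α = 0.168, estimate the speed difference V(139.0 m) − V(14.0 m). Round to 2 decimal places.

1.27 m/s

Power law: V₂ = V₁ · (z₂/z₁)^α = 2.69 × (9.9286)^0.168 = 3.9558 m/s
ΔV = 3.9558 − 2.69 = 1.2658 m/s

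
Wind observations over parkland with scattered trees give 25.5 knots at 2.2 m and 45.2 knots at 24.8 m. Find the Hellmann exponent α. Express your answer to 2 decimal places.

Power law: V₂/V₁ = (z₂/z₁)^α ⇒ α = ln(V₂/V₁) / ln(z₂/z₁)
α = ln(45.2/25.5) / ln(24.8/2.2) = ln(1.7725) / ln(11.2727)
  = 0.57242 / 2.42239 = 0.23630

α ≈ 0.24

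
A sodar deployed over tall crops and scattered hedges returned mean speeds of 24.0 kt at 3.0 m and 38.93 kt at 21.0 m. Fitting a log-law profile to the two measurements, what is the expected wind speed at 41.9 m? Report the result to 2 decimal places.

44.23 kt

Log law: V ∝ ln(z/z₀). From the pair, with r = V₁/V₂ = 0.61649,
ln z₀ = (ln z₁ − r·ln z₂)/(1 − r) = (1.0986 − 0.61649×3.0445)/0.38351 = -2.0294 → z₀ = 0.1314 m
V₃ = V₁ · ln(z₃/z₀)/ln(z₁/z₀) = 24.0 × 5.7647/3.1281 = 44.2299 kt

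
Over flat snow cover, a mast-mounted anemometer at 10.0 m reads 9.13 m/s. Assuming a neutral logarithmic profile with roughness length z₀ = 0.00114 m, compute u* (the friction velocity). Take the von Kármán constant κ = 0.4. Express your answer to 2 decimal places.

Log law: V(z) = (u*/κ) · ln(z/z₀) ⇒ u* = κ · V / ln(z/z₀)
u* = 0.4 × 9.13 / ln(10.0/0.00114) = 0.4 × 9.13 / 9.0793
   = 3.6520 / 9.0793 = 0.4022 m/s

u* ≈ 0.40 m/s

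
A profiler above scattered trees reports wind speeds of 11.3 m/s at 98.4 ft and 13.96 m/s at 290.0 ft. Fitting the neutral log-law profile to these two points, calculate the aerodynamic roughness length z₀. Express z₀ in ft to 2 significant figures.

z₀ ≈ 1.00 ft

Log law: V(z) ∝ ln(z/z₀). With r = V₁/V₂ = 11.3/13.96 = 0.80946,
r · ln(z₂/z₀) = ln(z₁/z₀) ⇒ ln z₀ = (ln z₁ − r·ln z₂)/(1 − r)
ln z₀ = (4.58904 − 0.80946×5.66988) / 0.19054 = -0.0025
z₀ = exp(-0.0025) = 0.9975 ft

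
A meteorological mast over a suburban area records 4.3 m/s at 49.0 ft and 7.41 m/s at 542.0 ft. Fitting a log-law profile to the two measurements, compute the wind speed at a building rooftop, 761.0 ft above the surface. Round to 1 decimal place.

Log law: V ∝ ln(z/z₀). From the pair, with r = V₁/V₂ = 0.58030,
ln z₀ = (ln z₁ − r·ln z₂)/(1 − r) = (3.8918 − 0.58030×6.2953)/0.41970 = 0.5687 → z₀ = 1.766 ft
V₃ = V₁ · ln(z₃/z₀)/ln(z₁/z₀) = 4.3 × 6.0659/3.3231 = 7.8491 m/s

7.8 m/s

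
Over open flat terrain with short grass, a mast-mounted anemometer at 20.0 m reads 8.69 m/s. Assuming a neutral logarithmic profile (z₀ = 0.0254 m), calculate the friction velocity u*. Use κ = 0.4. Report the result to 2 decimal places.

Log law: V(z) = (u*/κ) · ln(z/z₀) ⇒ u* = κ · V / ln(z/z₀)
u* = 0.4 × 8.69 / ln(20.0/0.0254) = 0.4 × 8.69 / 6.6687
   = 3.4760 / 6.6687 = 0.5212 m/s

u* ≈ 0.52 m/s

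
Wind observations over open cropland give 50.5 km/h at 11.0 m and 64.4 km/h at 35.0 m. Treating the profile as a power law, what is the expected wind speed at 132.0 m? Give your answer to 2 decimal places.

First find α: α = ln(V₂/V₁)/ln(z₂/z₁) = ln(64.4/50.5)/ln(35.0/11.0) = 0.24314/1.15745 = 0.2101
Extrapolate from 35.0 m to 132.0 m: V₃ = 64.4 × (132.0/35.0)^0.2101 = 64.4 × 1.3216 = 85.1118 km/h

85.11 km/h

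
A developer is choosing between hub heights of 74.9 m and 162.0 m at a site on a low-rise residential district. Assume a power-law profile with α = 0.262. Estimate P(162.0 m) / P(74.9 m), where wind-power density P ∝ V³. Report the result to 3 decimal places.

Speed ratio: V_B/V_A = (z_B/z_A)^α = (162.0/74.9)^0.262 = (2.1629)^0.262 = 1.22399
Power-density ratio: P_B/P_A = (V_B/V_A)³ = (1.22399)³ = 1.83373

1.834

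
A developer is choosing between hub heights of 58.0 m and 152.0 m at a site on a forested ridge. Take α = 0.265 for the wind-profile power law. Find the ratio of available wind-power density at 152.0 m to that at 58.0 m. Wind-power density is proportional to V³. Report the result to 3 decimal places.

2.151

Speed ratio: V_B/V_A = (z_B/z_A)^α = (152.0/58.0)^0.265 = (2.6207)^0.265 = 1.29086
Power-density ratio: P_B/P_A = (V_B/V_A)³ = (1.29086)³ = 2.15100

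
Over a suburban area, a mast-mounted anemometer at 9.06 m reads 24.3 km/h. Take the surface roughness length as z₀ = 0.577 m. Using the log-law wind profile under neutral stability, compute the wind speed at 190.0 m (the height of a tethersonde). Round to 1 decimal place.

Log law: V(z) ∝ ln(z/z₀), so V₂/V₁ = ln(z₂/z₀) / ln(z₁/z₀).
ln(190.0/0.577) = 5.7969, ln(9.06/0.577) = 2.7538
V₂ = 24.3 × 5.7969/2.7538 = 24.3 × 2.1051 = 51.1535 km/h

51.2 km/h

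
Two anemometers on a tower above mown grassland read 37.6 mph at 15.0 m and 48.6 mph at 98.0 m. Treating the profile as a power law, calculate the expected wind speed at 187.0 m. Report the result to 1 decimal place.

53.1 mph

First find α: α = ln(V₂/V₁)/ln(z₂/z₁) = ln(48.6/37.6)/ln(98.0/15.0) = 0.25662/1.87692 = 0.1367
Extrapolate from 98.0 m to 187.0 m: V₃ = 48.6 × (187.0/98.0)^0.1367 = 48.6 × 1.0924 = 53.0888 mph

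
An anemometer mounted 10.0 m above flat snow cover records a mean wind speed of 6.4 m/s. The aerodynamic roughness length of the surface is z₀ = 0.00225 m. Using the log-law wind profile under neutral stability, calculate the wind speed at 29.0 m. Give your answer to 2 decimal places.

7.21 m/s

Log law: V(z) ∝ ln(z/z₀), so V₂/V₁ = ln(z₂/z₀) / ln(z₁/z₀).
ln(29.0/0.00225) = 9.4641, ln(10.0/0.00225) = 8.3994
V₂ = 6.4 × 9.4641/8.3994 = 6.4 × 1.1268 = 7.2113 m/s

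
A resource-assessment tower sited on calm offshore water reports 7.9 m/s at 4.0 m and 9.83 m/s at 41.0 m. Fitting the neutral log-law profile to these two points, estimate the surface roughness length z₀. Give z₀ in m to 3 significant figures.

z₀ ≈ 0.000292 m

Log law: V(z) ∝ ln(z/z₀). With r = V₁/V₂ = 7.9/9.83 = 0.80366,
r · ln(z₂/z₀) = ln(z₁/z₀) ⇒ ln z₀ = (ln z₁ − r·ln z₂)/(1 − r)
ln z₀ = (1.38629 − 0.80366×3.71357) / 0.19634 = -8.1399
z₀ = exp(-8.1399) = 0.0002917 m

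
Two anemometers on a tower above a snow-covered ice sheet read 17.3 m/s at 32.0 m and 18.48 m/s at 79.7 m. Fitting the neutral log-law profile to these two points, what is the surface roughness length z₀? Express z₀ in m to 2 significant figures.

z₀ ≈ 0.000050 m

Log law: V(z) ∝ ln(z/z₀). With r = V₁/V₂ = 17.3/18.48 = 0.93615,
r · ln(z₂/z₀) = ln(z₁/z₀) ⇒ ln z₀ = (ln z₁ − r·ln z₂)/(1 − r)
ln z₀ = (3.46574 − 0.93615×4.37827) / 0.06385 = -9.9129
z₀ = exp(-9.9129) = 0.00004953 m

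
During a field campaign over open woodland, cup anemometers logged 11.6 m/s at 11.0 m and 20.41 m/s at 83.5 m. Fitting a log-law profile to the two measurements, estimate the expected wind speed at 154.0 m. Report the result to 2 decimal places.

23.07 m/s

Log law: V ∝ ln(z/z₀). From the pair, with r = V₁/V₂ = 0.56835,
ln z₀ = (ln z₁ − r·ln z₂)/(1 − r) = (2.3979 − 0.56835×4.4248)/0.43165 = -0.2710 → z₀ = 0.7626 m
V₃ = V₁ · ln(z₃/z₀)/ln(z₁/z₀) = 11.6 × 5.3079/2.6689 = 23.0705 m/s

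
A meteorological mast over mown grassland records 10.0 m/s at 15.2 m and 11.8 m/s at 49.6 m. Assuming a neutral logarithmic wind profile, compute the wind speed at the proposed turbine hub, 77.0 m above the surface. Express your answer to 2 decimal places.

Log law: V ∝ ln(z/z₀). From the pair, with r = V₁/V₂ = 0.84746,
ln z₀ = (ln z₁ − r·ln z₂)/(1 − r) = (2.7213 − 0.84746×3.9040)/0.15254 = -3.8492 → z₀ = 0.02130 m
V₃ = V₁ · ln(z₃/z₀)/ln(z₁/z₀) = 10.0 × 8.1930/6.5705 = 12.4694 m/s

12.47 m/s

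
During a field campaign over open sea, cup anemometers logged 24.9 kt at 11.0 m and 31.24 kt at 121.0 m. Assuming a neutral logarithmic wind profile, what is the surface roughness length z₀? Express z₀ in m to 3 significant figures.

Log law: V(z) ∝ ln(z/z₀). With r = V₁/V₂ = 24.9/31.24 = 0.79706,
r · ln(z₂/z₀) = ln(z₁/z₀) ⇒ ln z₀ = (ln z₁ − r·ln z₂)/(1 − r)
ln z₀ = (2.39790 − 0.79706×4.79579) / 0.20294 = -7.0197
z₀ = exp(-7.0197) = 0.0008941 m

z₀ ≈ 0.000894 m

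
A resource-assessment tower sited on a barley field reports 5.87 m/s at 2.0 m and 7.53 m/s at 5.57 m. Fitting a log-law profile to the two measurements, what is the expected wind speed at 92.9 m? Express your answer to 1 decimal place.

12.1 m/s

Log law: V ∝ ln(z/z₀). From the pair, with r = V₁/V₂ = 0.77955,
ln z₀ = (ln z₁ − r·ln z₂)/(1 − r) = (0.6931 − 0.77955×1.7174)/0.22045 = -2.9287 → z₀ = 0.05346 m
V₃ = V₁ · ln(z₃/z₀)/ln(z₁/z₀) = 5.87 × 7.4603/3.6219 = 12.0909 m/s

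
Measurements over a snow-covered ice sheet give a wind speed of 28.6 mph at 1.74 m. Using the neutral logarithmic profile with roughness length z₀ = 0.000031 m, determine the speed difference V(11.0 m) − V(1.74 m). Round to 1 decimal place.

4.8 mph

Log law: V₂ = V₁ · ln(z₂/z₀)/ln(z₁/z₀) = 28.6 × 12.7794/10.9354 = 33.4227 mph
ΔV = 33.4227 − 28.6 = 4.8227 mph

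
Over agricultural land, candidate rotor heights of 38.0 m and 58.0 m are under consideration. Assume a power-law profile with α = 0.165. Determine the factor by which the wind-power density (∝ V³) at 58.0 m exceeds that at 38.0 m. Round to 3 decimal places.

1.233

Speed ratio: V_B/V_A = (z_B/z_A)^α = (58.0/38.0)^0.165 = (1.5263)^0.165 = 1.07226
Power-density ratio: P_B/P_A = (V_B/V_A)³ = (1.07226)³ = 1.23283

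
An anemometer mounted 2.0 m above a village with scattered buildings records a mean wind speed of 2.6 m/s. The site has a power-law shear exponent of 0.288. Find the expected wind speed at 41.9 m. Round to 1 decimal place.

Power-law profile: V₂ = V₁ · (z₂/z₁)^α
V₂ = 2.6 × (41.9/2.0)^0.288 = 2.6 × (20.9500)^0.288
    = 2.6 × 2.4016 = 6.2442 m/s

6.2 m/s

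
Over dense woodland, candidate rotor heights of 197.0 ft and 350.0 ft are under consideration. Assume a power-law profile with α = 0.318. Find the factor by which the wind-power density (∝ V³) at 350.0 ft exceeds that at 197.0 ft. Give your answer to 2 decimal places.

Speed ratio: V_B/V_A = (z_B/z_A)^α = (350.0/197.0)^0.318 = (1.7766)^0.318 = 1.20053
Power-density ratio: P_B/P_A = (V_B/V_A)³ = (1.20053)³ = 1.73029

1.73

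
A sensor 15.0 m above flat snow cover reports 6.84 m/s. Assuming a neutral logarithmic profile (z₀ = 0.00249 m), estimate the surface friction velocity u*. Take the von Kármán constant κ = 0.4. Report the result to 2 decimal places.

Log law: V(z) = (u*/κ) · ln(z/z₀) ⇒ u* = κ · V / ln(z/z₀)
u* = 0.4 × 6.84 / ln(15.0/0.00249) = 0.4 × 6.84 / 8.7035
   = 2.7360 / 8.7035 = 0.3144 m/s

u* ≈ 0.31 m/s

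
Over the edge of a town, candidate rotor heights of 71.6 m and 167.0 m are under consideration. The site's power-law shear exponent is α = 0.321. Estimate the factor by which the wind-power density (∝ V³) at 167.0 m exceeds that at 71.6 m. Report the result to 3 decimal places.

Speed ratio: V_B/V_A = (z_B/z_A)^α = (167.0/71.6)^0.321 = (2.3324)^0.321 = 1.31240
Power-density ratio: P_B/P_A = (V_B/V_A)³ = (1.31240)³ = 2.26045

2.260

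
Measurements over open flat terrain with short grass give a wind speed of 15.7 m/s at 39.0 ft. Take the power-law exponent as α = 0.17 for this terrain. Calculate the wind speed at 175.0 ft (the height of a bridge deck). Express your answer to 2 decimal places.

Power-law profile: V₂ = V₁ · (z₂/z₁)^α
V₂ = 15.7 × (175.0/39.0)^0.17 = 15.7 × (4.4872)^0.17
    = 15.7 × 1.2907 = 20.2645 m/s

20.26 m/s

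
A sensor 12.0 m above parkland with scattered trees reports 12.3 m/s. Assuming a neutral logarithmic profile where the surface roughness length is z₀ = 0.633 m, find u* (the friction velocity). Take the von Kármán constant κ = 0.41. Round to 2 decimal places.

Log law: V(z) = (u*/κ) · ln(z/z₀) ⇒ u* = κ · V / ln(z/z₀)
u* = 0.41 × 12.3 / ln(12.0/0.633) = 0.41 × 12.3 / 2.9422
   = 5.0430 / 2.9422 = 1.7140 m/s

u* ≈ 1.71 m/s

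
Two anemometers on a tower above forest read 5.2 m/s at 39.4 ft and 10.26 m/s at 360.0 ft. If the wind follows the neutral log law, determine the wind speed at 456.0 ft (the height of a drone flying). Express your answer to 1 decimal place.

Log law: V ∝ ln(z/z₀). From the pair, with r = V₁/V₂ = 0.50682,
ln z₀ = (ln z₁ − r·ln z₂)/(1 − r) = (3.6738 − 0.50682×5.8861)/0.49318 = 1.4002 → z₀ = 4.056 ft
V₃ = V₁ · ln(z₃/z₀)/ln(z₁/z₀) = 5.2 × 4.7223/2.2735 = 10.8007 m/s

10.8 m/s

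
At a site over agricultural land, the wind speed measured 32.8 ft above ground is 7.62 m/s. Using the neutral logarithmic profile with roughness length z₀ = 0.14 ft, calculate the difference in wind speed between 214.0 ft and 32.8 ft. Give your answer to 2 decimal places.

Log law: V₂ = V₁ · ln(z₂/z₀)/ln(z₁/z₀) = 7.62 × 7.3321/5.4565 = 10.2392 m/s
ΔV = 10.2392 − 7.62 = 2.6192 m/s

2.62 m/s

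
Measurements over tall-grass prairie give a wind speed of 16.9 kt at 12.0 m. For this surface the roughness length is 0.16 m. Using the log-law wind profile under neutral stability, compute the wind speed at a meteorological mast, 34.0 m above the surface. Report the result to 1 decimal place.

21.0 kt

Log law: V(z) ∝ ln(z/z₀), so V₂/V₁ = ln(z₂/z₀) / ln(z₁/z₀).
ln(34.0/0.16) = 5.3589, ln(12.0/0.16) = 4.3175
V₂ = 16.9 × 5.3589/4.3175 = 16.9 × 1.2412 = 20.9766 kt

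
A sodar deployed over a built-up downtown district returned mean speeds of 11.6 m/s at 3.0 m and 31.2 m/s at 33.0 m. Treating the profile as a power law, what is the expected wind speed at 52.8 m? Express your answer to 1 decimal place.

37.9 m/s

First find α: α = ln(V₂/V₁)/ln(z₂/z₁) = ln(31.2/11.6)/ln(33.0/3.0) = 0.98941/2.39790 = 0.4126
Extrapolate from 33.0 m to 52.8 m: V₃ = 31.2 × (52.8/33.0)^0.4126 = 31.2 × 1.2140 = 37.8772 m/s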